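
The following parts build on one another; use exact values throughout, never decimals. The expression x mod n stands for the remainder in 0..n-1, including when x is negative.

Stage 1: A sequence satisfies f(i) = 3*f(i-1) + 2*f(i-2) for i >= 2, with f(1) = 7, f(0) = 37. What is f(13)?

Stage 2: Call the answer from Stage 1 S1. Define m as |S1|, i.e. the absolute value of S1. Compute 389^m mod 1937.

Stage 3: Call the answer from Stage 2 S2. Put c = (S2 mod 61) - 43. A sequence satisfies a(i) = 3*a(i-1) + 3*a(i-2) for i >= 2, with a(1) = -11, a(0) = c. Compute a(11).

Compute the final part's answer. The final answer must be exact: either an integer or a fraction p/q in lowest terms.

39609

Stage 1: f(2) = 3*(7) + 2*(37) = 95; iterating: f(2)=95, f(3)=299, f(4)=1087, f(5)=3859, f(6)=13751, f(7)=48971, f(8)=174415, f(9)=621187, f(10)=2212391, f(11)=7879547, f(12)=28063423, f(13)=99949363; answer 99949363
Stage 2: S1 = 99949363; m = 99949363; squarings mod 1937: 389^1=389, 389^2=235, 389^4=989, 389^8=1873, 389^16=222, 389^32=859, 389^64=1821, 389^128=1834, 389^256=924, 389^512=1496, 389^1024=781, 389^2048=1743, 389^4096=833, 389^8192=443, 389^16384=612, 389^32768=703, 389^65536=274, 389^131072=1470, 389^262144=1145, 389^524288=1613, 389^1048576=378, 389^2097152=1483, 389^4194304=794, 389^8388608=911, 389^16777216=885, 389^33554432=677, 389^67108864=1197; 389^99949363 = 389^1 * 389^2 * 389^16 * 389^32 * 389^256 * 389^512 * 389^2048 * 389^4096 * 389^65536 * 389^262144 * 389^1048576 * 389^2097152 * 389^4194304 * 389^8388608 * 389^16777216 * 389^67108864 = 1338 (mod 1937); answer 1338
Stage 3: S2 = 1338; c = 14; a(2) = 3*(-11) + 3*(14) = 9; iterating: a(2)=9, a(3)=-6, a(4)=9, a(5)=9, a(6)=54, a(7)=189, a(8)=729, a(9)=2754, a(10)=10449, a(11)=39609; answer 39609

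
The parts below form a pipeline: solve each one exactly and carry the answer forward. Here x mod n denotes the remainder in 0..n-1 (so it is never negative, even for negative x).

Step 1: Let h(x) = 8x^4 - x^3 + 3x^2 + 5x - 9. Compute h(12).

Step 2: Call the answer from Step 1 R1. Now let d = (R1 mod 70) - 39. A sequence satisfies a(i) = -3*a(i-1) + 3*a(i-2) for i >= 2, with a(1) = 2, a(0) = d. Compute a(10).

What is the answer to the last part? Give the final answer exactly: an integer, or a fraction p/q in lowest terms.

Step 1: 8*(12)^4 - 1*(12)^3 + 3*(12)^2 + 5*(12)^1 - 9 = (165888) + (-1728) + (432) + (60) + (-9) = 164643; answer 164643
Step 2: R1 = 164643; d = -36; a(2) = -3*(2) + 3*(-36) = -114; iterating: a(2)=-114, a(3)=348, a(4)=-1386, a(5)=5202, a(6)=-19764, a(7)=74898, a(8)=-283986, a(9)=1076652, a(10)=-4081914; answer -4081914

-4081914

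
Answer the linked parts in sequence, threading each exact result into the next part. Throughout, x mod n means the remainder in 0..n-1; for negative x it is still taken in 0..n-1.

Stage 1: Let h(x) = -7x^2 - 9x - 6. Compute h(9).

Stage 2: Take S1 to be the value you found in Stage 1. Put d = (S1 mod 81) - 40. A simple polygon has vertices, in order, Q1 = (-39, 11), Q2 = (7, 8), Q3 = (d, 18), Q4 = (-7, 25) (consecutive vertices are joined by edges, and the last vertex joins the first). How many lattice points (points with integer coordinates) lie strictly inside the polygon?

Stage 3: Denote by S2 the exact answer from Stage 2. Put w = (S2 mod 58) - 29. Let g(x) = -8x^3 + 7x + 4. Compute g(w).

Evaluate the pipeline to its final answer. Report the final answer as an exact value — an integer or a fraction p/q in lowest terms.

Stage 1: -7*(9)^2 - 9*(9)^1 - 6 = (-567) + (-81) + (-6) = -654; answer -654
Stage 2: S1 = -654; d = 35; cross terms: (-39*8 - 7*11)=-389, (7*18 - 35*8)=-154, (35*25 - -7*18)=1001, (-7*11 - -39*25)=898; twice the area = |1356| = 1356; area = 678; boundary points = 1 + 2 + 7 + 2 = 12; strictly interior points = area - boundary/2 + 1 = 673; answer 673
Stage 3: S2 = 673; w = 6; -8*(6)^3 + 7*(6)^1 + 4 = (-1728) + (42) + (4) = -1682; answer -1682

-1682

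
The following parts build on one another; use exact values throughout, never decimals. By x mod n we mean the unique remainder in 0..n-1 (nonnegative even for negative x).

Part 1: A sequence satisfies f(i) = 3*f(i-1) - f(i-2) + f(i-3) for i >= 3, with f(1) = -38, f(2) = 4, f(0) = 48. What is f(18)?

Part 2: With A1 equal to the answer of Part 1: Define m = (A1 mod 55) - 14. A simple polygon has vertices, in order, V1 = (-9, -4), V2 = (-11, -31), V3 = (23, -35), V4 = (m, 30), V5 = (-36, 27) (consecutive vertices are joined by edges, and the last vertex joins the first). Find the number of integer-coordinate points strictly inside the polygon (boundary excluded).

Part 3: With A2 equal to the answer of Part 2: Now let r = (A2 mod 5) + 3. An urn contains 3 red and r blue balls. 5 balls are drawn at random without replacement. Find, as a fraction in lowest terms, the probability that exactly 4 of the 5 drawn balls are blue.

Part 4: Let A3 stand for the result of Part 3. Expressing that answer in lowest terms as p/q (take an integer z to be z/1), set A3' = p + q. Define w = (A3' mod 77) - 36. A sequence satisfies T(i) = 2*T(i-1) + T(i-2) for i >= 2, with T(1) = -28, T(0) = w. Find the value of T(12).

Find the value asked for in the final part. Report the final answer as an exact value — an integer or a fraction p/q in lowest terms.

-497159

Part 1: f(3) = 3*(4) - 1*(-38) + 1*(48) = 98; iterating: f(3)=98, f(4)=252, f(5)=662, f(6)=1832, f(7)=5086, f(8)=14088, f(9)=39010, f(10)=108028, f(11)=299162, f(12)=828468, f(13)=2294270, f(14)=6353504, f(15)=17594710, f(16)=48724896, f(17)=134933482, f(18)=373670260; answer 373670260
Part 2: A1 = 373670260; m = 26; cross terms: (-9*-31 - -11*-4)=235, (-11*-35 - 23*-31)=1098, (23*30 - 26*-35)=1600, (26*27 - -36*30)=1782, (-36*-4 - -9*27)=387; twice the area = |5102| = 5102; area = 2551; boundary points = 1 + 2 + 1 + 1 + 1 = 6; strictly interior points = area - boundary/2 + 1 = 2549; answer 2549
Part 3: A2 = 2549; r = 7; total draws C(10,5) = 252; favorable C(7,4)*C(3,1) = 105; P = 5/12; answer 5/12
Part 4: A3 = 5/12; threaded value p + q = 17; w = -19; T(2) = 2*(-28) + 1*(-19) = -75; iterating: T(2)=-75, T(3)=-178, T(4)=-431, T(5)=-1040, T(6)=-2511, T(7)=-6062, T(8)=-14635, T(9)=-35332, T(10)=-85299, T(11)=-205930, T(12)=-497159; answer -497159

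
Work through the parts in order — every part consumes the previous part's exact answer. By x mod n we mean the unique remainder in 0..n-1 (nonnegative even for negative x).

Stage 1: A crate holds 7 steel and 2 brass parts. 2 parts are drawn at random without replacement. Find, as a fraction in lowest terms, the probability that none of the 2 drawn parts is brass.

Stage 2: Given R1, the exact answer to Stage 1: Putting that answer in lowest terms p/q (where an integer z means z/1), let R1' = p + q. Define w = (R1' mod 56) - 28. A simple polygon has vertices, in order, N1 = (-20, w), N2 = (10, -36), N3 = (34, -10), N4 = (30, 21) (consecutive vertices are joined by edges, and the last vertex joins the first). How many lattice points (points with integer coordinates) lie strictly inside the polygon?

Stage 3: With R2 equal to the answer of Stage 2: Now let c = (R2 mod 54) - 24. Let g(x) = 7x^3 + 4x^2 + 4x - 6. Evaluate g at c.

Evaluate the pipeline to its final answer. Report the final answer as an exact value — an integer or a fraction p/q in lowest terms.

Stage 1: total draws C(9,2) = 36; favorable C(7,2) = 21; P = 7/12; answer 7/12
Stage 2: R1 = 7/12; threaded value p + q = 19; w = -9; cross terms: (-20*-36 - 10*-9)=810, (10*-10 - 34*-36)=1124, (34*21 - 30*-10)=1014, (30*-9 - -20*21)=150; twice the area = |3098| = 3098; area = 1549; boundary points = 3 + 2 + 1 + 10 = 16; strictly interior points = area - boundary/2 + 1 = 1542; answer 1542
Stage 3: R2 = 1542; c = 6; 7*(6)^3 + 4*(6)^2 + 4*(6)^1 - 6 = (1512) + (144) + (24) + (-6) = 1674; answer 1674

1674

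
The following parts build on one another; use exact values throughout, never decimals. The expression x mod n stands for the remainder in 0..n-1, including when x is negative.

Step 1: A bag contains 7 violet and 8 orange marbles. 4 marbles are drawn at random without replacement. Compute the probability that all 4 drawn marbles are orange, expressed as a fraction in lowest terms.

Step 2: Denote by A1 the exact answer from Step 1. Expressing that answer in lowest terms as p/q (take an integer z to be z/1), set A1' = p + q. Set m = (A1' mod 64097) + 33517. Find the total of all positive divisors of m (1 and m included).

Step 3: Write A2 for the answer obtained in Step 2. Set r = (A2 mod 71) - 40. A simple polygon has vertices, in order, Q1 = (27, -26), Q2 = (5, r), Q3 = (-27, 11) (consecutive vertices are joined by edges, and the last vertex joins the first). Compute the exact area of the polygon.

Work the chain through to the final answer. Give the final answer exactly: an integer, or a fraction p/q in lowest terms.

353

Step 1: total draws C(15,4) = 1365; favorable C(8,4) = 70; P = 2/39; answer 2/39
Step 2: A1 = 2/39; threaded value p + q = 41; m = 33558; 33558 = 2 * 3 * 7 * 17 * 47; sigma = (1 + 2) * (1 + 3) * (1 + 7) * (1 + 17) * (1 + 47) = 3 * 4 * 8 * 18 * 48 = 82944; answer 82944
Step 3: A2 = 82944; r = -24; cross terms: (27*-24 - 5*-26)=-518, (5*11 - -27*-24)=-593, (-27*-26 - 27*11)=405; twice the area = |-706| = 706; area = 353; answer 353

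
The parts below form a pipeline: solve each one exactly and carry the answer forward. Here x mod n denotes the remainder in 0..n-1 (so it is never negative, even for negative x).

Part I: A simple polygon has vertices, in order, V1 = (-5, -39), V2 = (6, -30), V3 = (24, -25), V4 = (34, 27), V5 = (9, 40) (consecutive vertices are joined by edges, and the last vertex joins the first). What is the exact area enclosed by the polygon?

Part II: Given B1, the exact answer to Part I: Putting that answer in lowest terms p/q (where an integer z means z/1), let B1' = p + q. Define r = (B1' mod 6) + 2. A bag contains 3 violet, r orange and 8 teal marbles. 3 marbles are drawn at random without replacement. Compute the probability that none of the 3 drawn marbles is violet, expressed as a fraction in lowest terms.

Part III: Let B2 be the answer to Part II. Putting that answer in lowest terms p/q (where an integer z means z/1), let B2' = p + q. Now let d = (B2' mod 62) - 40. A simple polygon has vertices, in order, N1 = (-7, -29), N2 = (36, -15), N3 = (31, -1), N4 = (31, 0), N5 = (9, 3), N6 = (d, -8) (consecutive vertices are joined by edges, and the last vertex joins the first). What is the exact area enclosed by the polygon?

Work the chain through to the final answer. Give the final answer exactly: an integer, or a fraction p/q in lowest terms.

1155

Part I: cross terms: (-5*-30 - 6*-39)=384, (6*-25 - 24*-30)=570, (24*27 - 34*-25)=1498, (34*40 - 9*27)=1117, (9*-39 - -5*40)=-151; twice the area = |3418| = 3418; area = 1709; answer 1709
Part II: B1 = 1709; threaded value p + q = 1710; r = 2; total draws C(13,3) = 286; favorable C(10,3) = 120; P = 60/143; answer 60/143
Part III: B2 = 60/143; threaded value p + q = 203; d = -23; cross terms: (-7*-15 - 36*-29)=1149, (36*-1 - 31*-15)=429, (31*0 - 31*-1)=31, (31*3 - 9*0)=93, (9*-8 - -23*3)=-3, (-23*-29 - -7*-8)=611; twice the area = |2310| = 2310; area = 1155; answer 1155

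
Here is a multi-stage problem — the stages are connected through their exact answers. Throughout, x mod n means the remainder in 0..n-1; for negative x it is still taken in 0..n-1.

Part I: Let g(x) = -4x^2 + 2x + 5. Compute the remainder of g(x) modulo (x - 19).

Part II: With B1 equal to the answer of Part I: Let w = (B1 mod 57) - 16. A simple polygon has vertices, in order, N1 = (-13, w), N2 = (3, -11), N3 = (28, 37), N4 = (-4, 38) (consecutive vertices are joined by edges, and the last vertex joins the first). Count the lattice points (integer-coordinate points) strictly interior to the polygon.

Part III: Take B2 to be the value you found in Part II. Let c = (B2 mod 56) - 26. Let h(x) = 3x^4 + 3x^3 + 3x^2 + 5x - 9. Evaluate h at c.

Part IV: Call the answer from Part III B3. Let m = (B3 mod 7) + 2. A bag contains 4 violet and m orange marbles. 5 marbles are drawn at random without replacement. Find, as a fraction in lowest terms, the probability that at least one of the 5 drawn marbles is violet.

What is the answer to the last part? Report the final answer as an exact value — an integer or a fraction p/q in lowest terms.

Part I: remainder = value at the root: -4*(19)^2 + 2*(19)^1 + 5 = (-1444) + (38) + (5) = -1401; answer -1401
Part II: B1 = -1401; w = 8; cross terms: (-13*-11 - 3*8)=119, (3*37 - 28*-11)=419, (28*38 - -4*37)=1212, (-4*8 - -13*38)=462; twice the area = |2212| = 2212; area = 1106; boundary points = 1 + 1 + 1 + 3 = 6; strictly interior points = area - boundary/2 + 1 = 1104; answer 1104
Part III: B2 = 1104; c = 14; 3*(14)^4 + 3*(14)^3 + 3*(14)^2 + 5*(14)^1 - 9 = (115248) + (8232) + (588) + (70) + (-9) = 124129; answer 124129
Part IV: B3 = 124129; m = 7; total draws C(11,5) = 462; complement C(7,5) = 21; favorable 462 - 21 = 441; P = 21/22; answer 21/22

21/22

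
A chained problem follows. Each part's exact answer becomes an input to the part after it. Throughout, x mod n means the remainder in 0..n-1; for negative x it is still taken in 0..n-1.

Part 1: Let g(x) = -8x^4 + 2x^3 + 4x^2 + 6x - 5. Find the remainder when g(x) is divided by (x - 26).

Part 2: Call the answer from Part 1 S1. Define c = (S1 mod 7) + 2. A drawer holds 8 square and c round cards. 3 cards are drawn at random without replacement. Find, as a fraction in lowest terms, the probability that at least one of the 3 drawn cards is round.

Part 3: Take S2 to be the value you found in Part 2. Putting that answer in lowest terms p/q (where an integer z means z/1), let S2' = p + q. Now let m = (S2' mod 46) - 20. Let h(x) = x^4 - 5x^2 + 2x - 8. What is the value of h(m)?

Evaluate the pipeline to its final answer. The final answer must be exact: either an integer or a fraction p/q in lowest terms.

64216

Part 1: remainder = value at the root: -8*(26)^4 + 2*(26)^3 + 4*(26)^2 + 6*(26)^1 - 5 = (-3655808) + (35152) + (2704) + (156) + (-5) = -3617801; answer -3617801
Part 2: S1 = -3617801; c = 4; total draws C(12,3) = 220; complement C(8,3) = 56; favorable 220 - 56 = 164; P = 41/55; answer 41/55
Part 3: S2 = 41/55; threaded value p + q = 96; m = -16; 1*(-16)^4 - 5*(-16)^2 + 2*(-16)^1 - 8 = (65536) + (-1280) + (-32) + (-8) = 64216; answer 64216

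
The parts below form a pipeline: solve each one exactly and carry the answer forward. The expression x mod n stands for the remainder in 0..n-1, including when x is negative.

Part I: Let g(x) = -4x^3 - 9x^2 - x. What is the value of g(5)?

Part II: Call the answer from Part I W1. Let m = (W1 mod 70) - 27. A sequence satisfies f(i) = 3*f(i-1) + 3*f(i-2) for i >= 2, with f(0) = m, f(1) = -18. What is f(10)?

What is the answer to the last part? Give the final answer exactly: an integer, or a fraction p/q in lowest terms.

-1032750

Part I: -4*(5)^3 - 9*(5)^2 - 1*(5)^1 = (-500) + (-225) + (-5) = -730; answer -730
Part II: W1 = -730; m = 13; f(2) = 3*(-18) + 3*(13) = -15; iterating: f(2)=-15, f(3)=-99, f(4)=-342, f(5)=-1323, f(6)=-4995, f(7)=-18954, f(8)=-71847, f(9)=-272403, f(10)=-1032750; answer -1032750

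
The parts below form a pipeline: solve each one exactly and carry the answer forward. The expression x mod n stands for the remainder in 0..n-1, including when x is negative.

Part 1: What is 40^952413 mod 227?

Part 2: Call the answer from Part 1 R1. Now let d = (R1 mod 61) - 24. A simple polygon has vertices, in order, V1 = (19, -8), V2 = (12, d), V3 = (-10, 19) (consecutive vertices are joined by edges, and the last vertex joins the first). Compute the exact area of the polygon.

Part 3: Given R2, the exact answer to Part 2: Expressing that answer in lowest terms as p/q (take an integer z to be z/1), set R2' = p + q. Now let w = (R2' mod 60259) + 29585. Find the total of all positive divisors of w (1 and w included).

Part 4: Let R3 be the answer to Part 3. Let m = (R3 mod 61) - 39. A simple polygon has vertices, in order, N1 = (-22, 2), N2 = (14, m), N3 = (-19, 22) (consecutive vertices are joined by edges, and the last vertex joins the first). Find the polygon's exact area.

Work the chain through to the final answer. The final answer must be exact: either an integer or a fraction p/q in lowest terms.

399

Part 1: squarings mod 227: 40^1=40, 40^2=11, 40^4=121, 40^8=113, 40^16=57, 40^32=71, 40^64=47, 40^128=166, 40^256=89, 40^512=203, 40^1024=122, 40^2048=129, 40^4096=70, 40^8192=133, 40^16384=210, 40^32768=62, 40^65536=212, 40^131072=225, 40^262144=4, 40^524288=16; 40^952413 = 40^1 * 40^4 * 40^8 * 40^16 * 40^64 * 40^2048 * 40^32768 * 40^131072 * 40^262144 * 40^524288 = 29 (mod 227); answer 29
Part 2: R1 = 29; d = 5; cross terms: (19*5 - 12*-8)=191, (12*19 - -10*5)=278, (-10*-8 - 19*19)=-281; twice the area = |188| = 188; area = 94; answer 94
Part 3: R2 = 94; threaded value p + q = 95; w = 29680; 29680 = 2^4 * 5 * 7 * 53; sigma = (1 + 2 + 4 + 8 + 16) * (1 + 5) * (1 + 7) * (1 + 53) = 31 * 6 * 8 * 54 = 80352; answer 80352
Part 4: R3 = 80352; m = -24; cross terms: (-22*-24 - 14*2)=500, (14*22 - -19*-24)=-148, (-19*2 - -22*22)=446; twice the area = |798| = 798; area = 399; answer 399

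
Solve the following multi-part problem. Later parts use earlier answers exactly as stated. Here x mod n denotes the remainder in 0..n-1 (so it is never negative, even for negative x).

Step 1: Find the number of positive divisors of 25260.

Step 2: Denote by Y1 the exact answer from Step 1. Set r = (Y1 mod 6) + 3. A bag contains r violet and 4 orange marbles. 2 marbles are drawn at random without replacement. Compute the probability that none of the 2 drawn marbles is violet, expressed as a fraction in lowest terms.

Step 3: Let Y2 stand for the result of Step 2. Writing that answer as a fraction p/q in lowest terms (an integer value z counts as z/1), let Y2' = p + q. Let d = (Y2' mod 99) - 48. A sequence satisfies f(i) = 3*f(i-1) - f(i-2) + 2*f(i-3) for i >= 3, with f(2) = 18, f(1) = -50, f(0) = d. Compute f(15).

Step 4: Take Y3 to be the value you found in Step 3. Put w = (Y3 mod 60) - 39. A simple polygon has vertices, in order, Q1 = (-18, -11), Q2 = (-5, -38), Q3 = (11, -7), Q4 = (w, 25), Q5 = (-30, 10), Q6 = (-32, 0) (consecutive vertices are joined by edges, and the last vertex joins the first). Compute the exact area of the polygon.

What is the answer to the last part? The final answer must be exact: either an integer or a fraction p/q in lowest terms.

Step 1: 25260 = 2^2 * 3 * 5 * 421; number of divisors = (2+1) * (1+1) * (1+1) * (1+1) = 24; answer 24
Step 2: Y1 = 24; r = 3; total draws C(7,2) = 21; favorable C(4,2) = 6; P = 2/7; answer 2/7
Step 3: Y2 = 2/7; threaded value p + q = 9; d = -39; f(3) = 3*(18) - 1*(-50) + 2*(-39) = 26; iterating: f(3)=26, f(4)=-40, f(5)=-110, f(6)=-238, f(7)=-684, f(8)=-2034, f(9)=-5894, f(10)=-17016, f(11)=-49222, f(12)=-142438, f(13)=-412124, f(14)=-1192378, f(15)=-3449886; answer -3449886
Step 4: Y3 = -3449886; w = 15; cross terms: (-18*-38 - -5*-11)=629, (-5*-7 - 11*-38)=453, (11*25 - 15*-7)=380, (15*10 - -30*25)=900, (-30*0 - -32*10)=320, (-32*-11 - -18*0)=352; twice the area = |3034| = 3034; area = 1517; answer 1517

1517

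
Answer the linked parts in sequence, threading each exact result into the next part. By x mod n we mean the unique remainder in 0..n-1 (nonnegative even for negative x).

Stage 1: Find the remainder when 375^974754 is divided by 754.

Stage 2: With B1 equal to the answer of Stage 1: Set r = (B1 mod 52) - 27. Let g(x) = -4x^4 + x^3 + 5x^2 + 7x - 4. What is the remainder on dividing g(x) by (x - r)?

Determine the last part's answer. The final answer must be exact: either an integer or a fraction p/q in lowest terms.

-70

Stage 1: squarings mod 754: 375^1=375, 375^2=381, 375^4=393, 375^8=633, 375^16=315, 375^32=451, 375^64=575, 375^128=373, 375^256=393, 375^512=633, 375^1024=315, 375^2048=451, 375^4096=575, 375^8192=373, 375^16384=393, 375^32768=633, 375^65536=315, 375^131072=451, 375^262144=575, 375^524288=373; 375^974754 = 375^2 * 375^32 * 375^128 * 375^256 * 375^512 * 375^1024 * 375^2048 * 375^4096 * 375^16384 * 375^32768 * 375^131072 * 375^262144 * 375^524288 = 129 (mod 754); answer 129
Stage 2: B1 = 129; r = -2; remainder = value at the root: -4*(-2)^4 + 1*(-2)^3 + 5*(-2)^2 + 7*(-2)^1 - 4 = (-64) + (-8) + (20) + (-14) + (-4) = -70; answer -70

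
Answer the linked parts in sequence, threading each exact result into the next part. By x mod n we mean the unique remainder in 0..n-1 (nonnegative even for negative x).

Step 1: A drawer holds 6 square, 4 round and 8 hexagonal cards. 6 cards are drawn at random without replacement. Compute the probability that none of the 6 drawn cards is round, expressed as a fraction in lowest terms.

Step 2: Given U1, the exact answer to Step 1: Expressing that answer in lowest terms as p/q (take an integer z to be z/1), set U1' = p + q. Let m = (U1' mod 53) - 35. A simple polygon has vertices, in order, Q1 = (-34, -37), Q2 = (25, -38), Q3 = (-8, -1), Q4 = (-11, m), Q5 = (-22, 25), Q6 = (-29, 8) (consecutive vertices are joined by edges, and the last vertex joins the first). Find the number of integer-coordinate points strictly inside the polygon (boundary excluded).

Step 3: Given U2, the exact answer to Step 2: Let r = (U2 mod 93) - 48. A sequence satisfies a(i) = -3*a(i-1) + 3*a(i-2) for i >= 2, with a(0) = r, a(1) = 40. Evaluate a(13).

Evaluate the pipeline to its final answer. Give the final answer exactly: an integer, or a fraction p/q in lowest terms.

Step 1: total draws C(18,6) = 18564; favorable C(14,6) = 3003; P = 11/68; answer 11/68
Step 2: U1 = 11/68; threaded value p + q = 79; m = -9; cross terms: (-34*-38 - 25*-37)=2217, (25*-1 - -8*-38)=-329, (-8*-9 - -11*-1)=61, (-11*25 - -22*-9)=-473, (-22*8 - -29*25)=549, (-29*-37 - -34*8)=1345; twice the area = |3370| = 3370; area = 1685; boundary points = 1 + 1 + 1 + 1 + 1 + 5 = 10; strictly interior points = area - boundary/2 + 1 = 1681; answer 1681
Step 3: U2 = 1681; r = -41; a(2) = -3*(40) + 3*(-41) = -243; iterating: a(2)=-243, a(3)=849, a(4)=-3276, a(5)=12375, a(6)=-46953, a(7)=177984, a(8)=-674811, a(9)=2558385, a(10)=-9699588, a(11)=36773919, a(12)=-139420521, a(13)=528583320; answer 528583320

528583320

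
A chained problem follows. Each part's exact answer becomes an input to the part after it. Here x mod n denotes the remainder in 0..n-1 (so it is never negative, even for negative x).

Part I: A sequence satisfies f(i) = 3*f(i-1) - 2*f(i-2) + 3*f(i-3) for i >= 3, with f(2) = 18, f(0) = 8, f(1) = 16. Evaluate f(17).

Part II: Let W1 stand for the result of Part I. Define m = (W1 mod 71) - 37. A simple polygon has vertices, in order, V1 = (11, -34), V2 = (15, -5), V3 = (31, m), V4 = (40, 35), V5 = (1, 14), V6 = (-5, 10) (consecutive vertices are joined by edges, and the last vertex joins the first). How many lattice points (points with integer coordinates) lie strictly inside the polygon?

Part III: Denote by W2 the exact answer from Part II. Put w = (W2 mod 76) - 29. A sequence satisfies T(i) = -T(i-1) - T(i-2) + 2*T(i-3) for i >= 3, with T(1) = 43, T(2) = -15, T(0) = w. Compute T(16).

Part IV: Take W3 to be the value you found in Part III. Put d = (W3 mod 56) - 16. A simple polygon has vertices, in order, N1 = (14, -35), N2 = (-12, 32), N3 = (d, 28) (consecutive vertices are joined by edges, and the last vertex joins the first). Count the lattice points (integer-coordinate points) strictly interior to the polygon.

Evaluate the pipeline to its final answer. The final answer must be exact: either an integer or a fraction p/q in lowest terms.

513

Part I: f(3) = 3*(18) - 2*(16) + 3*(8) = 46; iterating: f(3)=46, f(4)=150, f(5)=412, f(6)=1074, f(7)=2848, f(8)=7632, f(9)=20422, f(10)=54546, f(11)=145690, f(12)=389244, f(13)=1039990, f(14)=2778552, f(15)=7423408, f(16)=19833090, f(17)=52988110; answer 52988110
Part II: W1 = 52988110; m = -8; cross terms: (11*-5 - 15*-34)=455, (15*-8 - 31*-5)=35, (31*35 - 40*-8)=1405, (40*14 - 1*35)=525, (1*10 - -5*14)=80, (-5*-34 - 11*10)=60; twice the area = |2560| = 2560; area = 1280; boundary points = 1 + 1 + 1 + 3 + 2 + 4 = 12; strictly interior points = area - boundary/2 + 1 = 1275; answer 1275
Part III: W2 = 1275; w = 30; T(3) = -1*(-15) - 1*(43) + 2*(30) = 32; iterating: T(3)=32, T(4)=69, T(5)=-131, T(6)=126, T(7)=143, T(8)=-531, T(9)=640, T(10)=177, T(11)=-1879, T(12)=2982, T(13)=-749, T(14)=-5991, T(15)=12704, T(16)=-8211; answer -8211
Part IV: W3 = -8211; d = 5; cross terms: (14*32 - -12*-35)=28, (-12*28 - 5*32)=-496, (5*-35 - 14*28)=-567; twice the area = |-1035| = 1035; area = 1035/2; boundary points = 1 + 1 + 9 = 11; strictly interior points = area - boundary/2 + 1 = 513; answer 513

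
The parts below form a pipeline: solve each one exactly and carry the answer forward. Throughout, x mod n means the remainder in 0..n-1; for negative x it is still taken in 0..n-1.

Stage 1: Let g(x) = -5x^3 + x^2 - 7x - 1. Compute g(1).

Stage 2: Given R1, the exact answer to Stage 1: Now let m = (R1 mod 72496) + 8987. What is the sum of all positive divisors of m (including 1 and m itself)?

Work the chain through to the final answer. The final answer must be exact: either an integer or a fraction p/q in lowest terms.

117040

Stage 1: -5*(1)^3 + 1*(1)^2 - 7*(1)^1 - 1 = (-5) + (1) + (-7) + (-1) = -12; answer -12
Stage 2: R1 = -12; m = 81471; 81471 = 3 * 13 * 2089; sigma = (1 + 3) * (1 + 13) * (1 + 2089) = 4 * 14 * 2090 = 117040; answer 117040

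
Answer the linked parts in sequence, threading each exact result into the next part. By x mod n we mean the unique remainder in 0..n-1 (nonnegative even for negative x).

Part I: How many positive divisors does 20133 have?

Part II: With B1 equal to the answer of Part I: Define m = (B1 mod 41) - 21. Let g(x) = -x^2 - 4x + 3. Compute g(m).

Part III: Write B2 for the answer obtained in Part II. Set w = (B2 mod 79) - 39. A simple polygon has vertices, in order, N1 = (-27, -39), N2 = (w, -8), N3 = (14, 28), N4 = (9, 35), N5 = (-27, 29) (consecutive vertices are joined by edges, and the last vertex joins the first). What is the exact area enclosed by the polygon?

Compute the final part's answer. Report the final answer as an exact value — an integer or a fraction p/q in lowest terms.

Part I: 20133 = 3^2 * 2237; number of divisors = (2+1) * (1+1) = 6; answer 6
Part II: B1 = 6; m = -15; -1*(-15)^2 - 4*(-15)^1 + 3 = (-225) + (60) + (3) = -162; answer -162
Part III: B2 = -162; w = 36; cross terms: (-27*-8 - 36*-39)=1620, (36*28 - 14*-8)=1120, (14*35 - 9*28)=238, (9*29 - -27*35)=1206, (-27*-39 - -27*29)=1836; twice the area = |6020| = 6020; area = 3010; answer 3010

3010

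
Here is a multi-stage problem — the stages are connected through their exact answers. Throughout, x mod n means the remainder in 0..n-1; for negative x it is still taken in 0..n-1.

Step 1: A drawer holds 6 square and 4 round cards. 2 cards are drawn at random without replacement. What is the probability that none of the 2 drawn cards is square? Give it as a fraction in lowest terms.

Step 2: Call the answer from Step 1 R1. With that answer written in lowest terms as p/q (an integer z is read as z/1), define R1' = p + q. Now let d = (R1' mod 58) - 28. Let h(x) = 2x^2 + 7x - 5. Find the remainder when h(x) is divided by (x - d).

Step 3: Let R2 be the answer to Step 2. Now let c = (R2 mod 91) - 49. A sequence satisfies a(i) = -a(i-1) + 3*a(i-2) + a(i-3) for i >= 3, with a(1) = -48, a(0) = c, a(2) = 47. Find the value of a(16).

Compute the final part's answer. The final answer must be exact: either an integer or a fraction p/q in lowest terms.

Step 1: total draws C(10,2) = 45; favorable C(4,2) = 6; P = 2/15; answer 2/15
Step 2: R1 = 2/15; threaded value p + q = 17; d = -11; remainder = value at the root: 2*(-11)^2 + 7*(-11)^1 - 5 = (242) + (-77) + (-5) = 160; answer 160
Step 3: R2 = 160; c = 20; a(3) = -1*(47) + 3*(-48) + 1*(20) = -171; iterating: a(3)=-171, a(4)=264, a(5)=-730, a(6)=1351, a(7)=-3277, a(8)=6600, a(9)=-15080, a(10)=31603, a(11)=-70243, a(12)=149972, a(13)=-329098, a(14)=708771, a(15)=-1546093, a(16)=3343308; answer 3343308

3343308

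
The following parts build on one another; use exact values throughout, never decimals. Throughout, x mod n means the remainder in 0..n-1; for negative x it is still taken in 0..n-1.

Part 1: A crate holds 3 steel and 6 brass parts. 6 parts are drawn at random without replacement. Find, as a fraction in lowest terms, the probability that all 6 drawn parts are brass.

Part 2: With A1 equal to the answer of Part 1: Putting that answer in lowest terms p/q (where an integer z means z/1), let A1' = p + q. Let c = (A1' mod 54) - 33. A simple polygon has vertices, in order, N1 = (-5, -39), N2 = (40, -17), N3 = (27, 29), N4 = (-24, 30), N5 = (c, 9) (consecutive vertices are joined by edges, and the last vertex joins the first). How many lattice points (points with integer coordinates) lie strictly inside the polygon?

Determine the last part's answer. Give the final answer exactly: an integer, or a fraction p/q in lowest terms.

2366

Part 1: total draws C(9,6) = 84; favorable C(6,6) = 1; P = 1/84; answer 1/84
Part 2: A1 = 1/84; threaded value p + q = 85; c = -2; cross terms: (-5*-17 - 40*-39)=1645, (40*29 - 27*-17)=1619, (27*30 - -24*29)=1506, (-24*9 - -2*30)=-156, (-2*-39 - -5*9)=123; twice the area = |4737| = 4737; area = 4737/2; boundary points = 1 + 1 + 1 + 1 + 3 = 7; strictly interior points = area - boundary/2 + 1 = 2366; answer 2366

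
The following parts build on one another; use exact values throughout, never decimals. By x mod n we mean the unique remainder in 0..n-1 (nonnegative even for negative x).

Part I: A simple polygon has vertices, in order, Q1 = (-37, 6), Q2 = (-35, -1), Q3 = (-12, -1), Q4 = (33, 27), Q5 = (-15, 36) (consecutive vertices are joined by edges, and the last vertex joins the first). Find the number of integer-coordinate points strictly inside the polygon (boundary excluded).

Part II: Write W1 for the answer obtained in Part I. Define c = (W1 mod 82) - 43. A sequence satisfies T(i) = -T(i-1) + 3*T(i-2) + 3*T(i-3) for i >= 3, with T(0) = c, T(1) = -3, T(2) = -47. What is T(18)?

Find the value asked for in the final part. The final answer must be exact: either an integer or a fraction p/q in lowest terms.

Part I: cross terms: (-37*-1 - -35*6)=247, (-35*-1 - -12*-1)=23, (-12*27 - 33*-1)=-291, (33*36 - -15*27)=1593, (-15*6 - -37*36)=1242; twice the area = |2814| = 2814; area = 1407; boundary points = 1 + 23 + 1 + 3 + 2 = 30; strictly interior points = area - boundary/2 + 1 = 1393; answer 1393
Part II: W1 = 1393; c = 38; T(3) = -1*(-47) + 3*(-3) + 3*(38) = 152; iterating: T(3)=152, T(4)=-302, T(5)=617, T(6)=-1067, T(7)=2012, T(8)=-3362, T(9)=6197, T(10)=-10247, T(11)=18752, T(12)=-30902, T(13)=56417, T(14)=-92867, T(15)=169412, T(16)=-278762, T(17)=508397, T(18)=-836447; answer -836447

-836447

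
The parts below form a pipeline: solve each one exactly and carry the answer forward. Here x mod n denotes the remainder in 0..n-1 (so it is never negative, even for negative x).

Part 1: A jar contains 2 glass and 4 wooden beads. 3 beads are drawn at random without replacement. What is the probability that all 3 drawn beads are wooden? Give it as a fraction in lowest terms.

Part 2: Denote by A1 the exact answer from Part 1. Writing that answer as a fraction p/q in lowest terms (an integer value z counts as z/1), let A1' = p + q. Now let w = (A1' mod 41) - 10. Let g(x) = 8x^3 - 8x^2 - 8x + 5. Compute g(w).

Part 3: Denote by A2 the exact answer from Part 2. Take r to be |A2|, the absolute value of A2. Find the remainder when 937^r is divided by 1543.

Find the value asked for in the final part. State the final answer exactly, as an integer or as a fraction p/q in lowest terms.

Part 1: total draws C(6,3) = 20; favorable C(4,3) = 4; P = 1/5; answer 1/5
Part 2: A1 = 1/5; threaded value p + q = 6; w = -4; 8*(-4)^3 - 8*(-4)^2 - 8*(-4)^1 + 5 = (-512) + (-128) + (32) + (5) = -603; answer -603
Part 3: A2 = -603; r = 603; squarings mod 1543: 937^1=937, 937^2=2, 937^4=4, 937^8=16, 937^16=256, 937^32=730, 937^64=565, 937^128=1367, 937^256=116, 937^512=1112; 937^603 = 937^1 * 937^2 * 937^8 * 937^16 * 937^64 * 937^512 = 1226 (mod 1543); answer 1226

1226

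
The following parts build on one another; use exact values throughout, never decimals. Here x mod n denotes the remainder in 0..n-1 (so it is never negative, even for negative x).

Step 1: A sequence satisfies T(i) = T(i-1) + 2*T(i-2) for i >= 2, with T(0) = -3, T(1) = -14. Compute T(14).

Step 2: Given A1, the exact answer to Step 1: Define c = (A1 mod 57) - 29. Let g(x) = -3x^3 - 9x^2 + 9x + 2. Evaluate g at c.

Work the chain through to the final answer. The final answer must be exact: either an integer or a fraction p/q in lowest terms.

Step 1: T(2) = 1*(-14) + 2*(-3) = -20; iterating: T(2)=-20, T(3)=-48, T(4)=-88, T(5)=-184, T(6)=-360, T(7)=-728, T(8)=-1448, T(9)=-2904, T(10)=-5800, T(11)=-11608, T(12)=-23208, T(13)=-46424, T(14)=-92840; answer -92840
Step 2: A1 = -92840; c = -16; -3*(-16)^3 - 9*(-16)^2 + 9*(-16)^1 + 2 = (12288) + (-2304) + (-144) + (2) = 9842; answer 9842

9842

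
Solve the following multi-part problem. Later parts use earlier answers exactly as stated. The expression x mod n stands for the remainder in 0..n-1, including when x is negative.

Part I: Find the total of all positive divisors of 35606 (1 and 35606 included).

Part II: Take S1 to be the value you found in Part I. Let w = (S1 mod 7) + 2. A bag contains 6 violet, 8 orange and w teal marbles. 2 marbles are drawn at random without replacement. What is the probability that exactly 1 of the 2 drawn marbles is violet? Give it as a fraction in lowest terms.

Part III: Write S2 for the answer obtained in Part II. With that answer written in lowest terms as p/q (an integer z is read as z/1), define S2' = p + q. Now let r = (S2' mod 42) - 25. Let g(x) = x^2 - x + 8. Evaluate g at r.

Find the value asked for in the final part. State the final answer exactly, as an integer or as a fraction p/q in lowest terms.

Part I: 35606 = 2 * 19 * 937; sigma = (1 + 2) * (1 + 19) * (1 + 937) = 3 * 20 * 938 = 56280; answer 56280
Part II: S1 = 56280; w = 2; total draws C(16,2) = 120; favorable C(6,1)*C(10,1) = 60; P = 1/2; answer 1/2
Part III: S2 = 1/2; threaded value p + q = 3; r = -22; 1*(-22)^2 - 1*(-22)^1 + 8 = (484) + (22) + (8) = 514; answer 514

514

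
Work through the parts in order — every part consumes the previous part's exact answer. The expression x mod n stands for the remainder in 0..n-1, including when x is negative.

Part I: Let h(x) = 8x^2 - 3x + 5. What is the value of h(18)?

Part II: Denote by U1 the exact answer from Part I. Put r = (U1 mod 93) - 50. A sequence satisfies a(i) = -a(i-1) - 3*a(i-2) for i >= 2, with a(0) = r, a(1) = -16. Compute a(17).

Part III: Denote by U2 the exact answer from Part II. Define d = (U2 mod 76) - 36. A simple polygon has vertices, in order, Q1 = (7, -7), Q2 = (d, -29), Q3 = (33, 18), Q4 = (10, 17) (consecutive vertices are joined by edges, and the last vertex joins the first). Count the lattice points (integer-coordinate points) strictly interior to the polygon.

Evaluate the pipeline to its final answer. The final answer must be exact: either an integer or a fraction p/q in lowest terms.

Part I: 8*(18)^2 - 3*(18)^1 + 5 = (2592) + (-54) + (5) = 2543; answer 2543
Part II: U1 = 2543; r = -18; a(2) = -1*(-16) - 3*(-18) = 70; iterating: a(2)=70, a(3)=-22, a(4)=-188, a(5)=254, a(6)=310, a(7)=-1072, a(8)=142, a(9)=3074, a(10)=-3500, a(11)=-5722, a(12)=16222, a(13)=944, a(14)=-49610, a(15)=46778, a(16)=102052, a(17)=-242386; answer -242386
Part III: U2 = -242386; d = 18; cross terms: (7*-29 - 18*-7)=-77, (18*18 - 33*-29)=1281, (33*17 - 10*18)=381, (10*-7 - 7*17)=-189; twice the area = |1396| = 1396; area = 698; boundary points = 11 + 1 + 1 + 3 = 16; strictly interior points = area - boundary/2 + 1 = 691; answer 691

691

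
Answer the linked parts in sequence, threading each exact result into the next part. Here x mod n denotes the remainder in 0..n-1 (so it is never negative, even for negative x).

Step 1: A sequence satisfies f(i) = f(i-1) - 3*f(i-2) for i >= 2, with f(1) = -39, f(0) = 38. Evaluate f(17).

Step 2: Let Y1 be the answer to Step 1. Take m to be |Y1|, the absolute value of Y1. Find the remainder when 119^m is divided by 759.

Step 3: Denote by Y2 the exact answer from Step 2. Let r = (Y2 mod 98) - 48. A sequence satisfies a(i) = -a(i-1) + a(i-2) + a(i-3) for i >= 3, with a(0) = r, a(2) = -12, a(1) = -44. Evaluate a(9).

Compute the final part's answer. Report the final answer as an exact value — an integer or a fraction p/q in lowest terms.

Step 1: f(2) = 1*(-39) - 3*(38) = -153; iterating: f(2)=-153, f(3)=-36, f(4)=423, f(5)=531, f(6)=-738, f(7)=-2331, f(8)=-117, f(9)=6876, f(10)=7227, f(11)=-13401, f(12)=-35082, f(13)=5121, f(14)=110367, f(15)=95004, f(16)=-236097, f(17)=-521109; answer -521109
Step 2: Y1 = -521109; m = 521109; squarings mod 759: 119^1=119, 119^2=499, 119^4=49, 119^8=124, 119^16=196, 119^32=466, 119^64=82, 119^128=652, 119^256=64, 119^512=301, 119^1024=280, 119^2048=223, 119^4096=394, 119^8192=400, 119^16384=610, 119^32768=190, 119^65536=427, 119^131072=169, 119^262144=478; 119^521109 = 119^1 * 119^4 * 119^16 * 119^128 * 119^256 * 119^512 * 119^4096 * 119^8192 * 119^16384 * 119^32768 * 119^65536 * 119^131072 * 119^262144 = 71 (mod 759); answer 71
Step 3: Y2 = 71; r = 23; a(3) = -1*(-12) + 1*(-44) + 1*(23) = -9; iterating: a(3)=-9, a(4)=-47, a(5)=26, a(6)=-82, a(7)=61, a(8)=-117, a(9)=96; answer 96

96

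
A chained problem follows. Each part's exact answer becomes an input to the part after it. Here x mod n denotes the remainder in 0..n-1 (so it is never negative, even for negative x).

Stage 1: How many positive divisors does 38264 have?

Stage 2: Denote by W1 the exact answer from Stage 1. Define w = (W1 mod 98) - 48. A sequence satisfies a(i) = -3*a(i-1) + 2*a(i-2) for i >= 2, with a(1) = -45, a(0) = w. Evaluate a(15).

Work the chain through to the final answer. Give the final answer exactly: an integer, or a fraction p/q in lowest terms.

-1028678295

Stage 1: 38264 = 2^3 * 4783; number of divisors = (3+1) * (1+1) = 8; answer 8
Stage 2: W1 = 8; w = -40; a(2) = -3*(-45) + 2*(-40) = 55; iterating: a(2)=55, a(3)=-255, a(4)=875, a(5)=-3135, a(6)=11155, a(7)=-39735, a(8)=141515, a(9)=-504015, a(10)=1795075, a(11)=-6393255, a(12)=22769915, a(13)=-81096255, a(14)=288828595, a(15)=-1028678295; answer -1028678295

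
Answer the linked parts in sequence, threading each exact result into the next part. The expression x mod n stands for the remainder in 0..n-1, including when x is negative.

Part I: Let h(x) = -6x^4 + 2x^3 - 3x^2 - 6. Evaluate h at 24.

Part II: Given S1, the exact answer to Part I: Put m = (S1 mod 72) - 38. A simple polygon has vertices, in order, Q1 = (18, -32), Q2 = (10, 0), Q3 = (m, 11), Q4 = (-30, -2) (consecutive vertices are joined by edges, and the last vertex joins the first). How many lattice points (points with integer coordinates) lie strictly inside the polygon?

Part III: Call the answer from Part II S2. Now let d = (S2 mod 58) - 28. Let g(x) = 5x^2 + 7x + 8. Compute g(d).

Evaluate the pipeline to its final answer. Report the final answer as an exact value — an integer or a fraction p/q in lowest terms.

Part I: -6*(24)^4 + 2*(24)^3 - 3*(24)^2 - 6 = (-1990656) + (27648) + (-1728) + (-6) = -1964742; answer -1964742
Part II: S1 = -1964742; m = 28; cross terms: (18*0 - 10*-32)=320, (10*11 - 28*0)=110, (28*-2 - -30*11)=274, (-30*-32 - 18*-2)=996; twice the area = |1700| = 1700; area = 850; boundary points = 8 + 1 + 1 + 6 = 16; strictly interior points = area - boundary/2 + 1 = 843; answer 843
Part III: S2 = 843; d = 3; 5*(3)^2 + 7*(3)^1 + 8 = (45) + (21) + (8) = 74; answer 74

74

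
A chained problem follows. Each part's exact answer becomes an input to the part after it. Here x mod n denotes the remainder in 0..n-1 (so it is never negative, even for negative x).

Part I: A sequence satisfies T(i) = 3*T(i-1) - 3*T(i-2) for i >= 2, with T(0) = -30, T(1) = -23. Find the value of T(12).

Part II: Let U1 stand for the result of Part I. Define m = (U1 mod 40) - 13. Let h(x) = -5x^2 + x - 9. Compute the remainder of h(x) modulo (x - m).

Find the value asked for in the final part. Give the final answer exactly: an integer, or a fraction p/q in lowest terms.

Part I: T(2) = 3*(-23) - 3*(-30) = 21; iterating: T(2)=21, T(3)=132, T(4)=333, T(5)=603, T(6)=810, T(7)=621, T(8)=-567, T(9)=-3564, T(10)=-8991, T(11)=-16281, T(12)=-21870; answer -21870
Part II: U1 = -21870; m = -3; remainder = value at the root: -5*(-3)^2 + 1*(-3)^1 - 9 = (-45) + (-3) + (-9) = -57; answer -57

-57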